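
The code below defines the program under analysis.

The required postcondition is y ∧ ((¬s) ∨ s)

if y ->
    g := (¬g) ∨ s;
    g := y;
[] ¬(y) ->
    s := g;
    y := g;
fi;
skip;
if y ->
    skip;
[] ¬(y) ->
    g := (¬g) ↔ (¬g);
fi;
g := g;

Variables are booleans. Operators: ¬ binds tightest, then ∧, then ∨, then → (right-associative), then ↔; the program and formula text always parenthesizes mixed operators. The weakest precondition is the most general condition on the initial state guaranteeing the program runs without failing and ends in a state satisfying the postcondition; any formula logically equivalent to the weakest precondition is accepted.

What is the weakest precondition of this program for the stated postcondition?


Working backward. After the program, the postcondition y ∧ ((¬s) ∨ s) must hold; in canonical form it is y.
Before g := g: y
Then branch requires y; else branch requires y.
Before the if: (¬y) → y
Before skip: (¬y) → y
Then branch requires (¬y) → y; else branch requires (¬g) → g.
Before the if: (y → ((¬y) → y)) ∧ ((¬y) → ((¬g) → g))
Answer: WP = (y → ((¬y) → y)) ∧ ((¬y) → ((¬g) → g))


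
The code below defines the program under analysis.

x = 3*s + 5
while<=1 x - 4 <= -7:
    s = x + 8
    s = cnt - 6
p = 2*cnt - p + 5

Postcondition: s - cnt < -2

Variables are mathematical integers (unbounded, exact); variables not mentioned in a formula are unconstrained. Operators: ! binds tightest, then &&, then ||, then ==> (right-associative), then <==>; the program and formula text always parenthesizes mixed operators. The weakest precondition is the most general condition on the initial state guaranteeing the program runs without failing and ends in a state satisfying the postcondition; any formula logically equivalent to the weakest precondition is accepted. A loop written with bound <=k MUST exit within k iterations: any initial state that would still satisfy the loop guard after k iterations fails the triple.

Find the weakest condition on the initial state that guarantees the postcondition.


Working backward. After the program, the postcondition s - cnt < -2 must hold; in canonical form it is s < cnt - 2.
Before p := 2*cnt - p + 5: s < cnt - 2
Before the loop (bound <=1), unroll the exhaustion recursion (WP_0 = exit-now case; WP_j = one more guarded iteration, up to j = 1):
  WP_0: (!(x <= -3)) && s < cnt - 2
  WP_1: (x <= -3 ==> (!(x <= -3))) && ((!(x <= -3)) ==> s < cnt - 2)
So before the loop: (x <= -3 ==> (!(x <= -3))) && ((!(x <= -3)) ==> s < cnt - 2)
Before x := 3*s + 5: (3*s <= -8 ==> (!(3*s <= -8))) && ((!(3*s <= -8)) ==> s < cnt - 2)
Answer: WP = (3*s <= -8 ==> (!(3*s <= -8))) && ((!(3*s <= -8)) ==> s < cnt - 2)


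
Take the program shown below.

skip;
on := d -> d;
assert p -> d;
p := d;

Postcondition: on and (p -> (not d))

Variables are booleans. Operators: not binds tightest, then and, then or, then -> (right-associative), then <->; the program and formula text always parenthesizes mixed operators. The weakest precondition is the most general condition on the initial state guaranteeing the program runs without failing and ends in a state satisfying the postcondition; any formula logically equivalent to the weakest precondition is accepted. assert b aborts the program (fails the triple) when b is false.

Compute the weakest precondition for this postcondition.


Working backward. After the program, on and (p -> (not d)) must hold.
Before p := d: on and (d -> (not d))
Before assert p -> d: (p -> d) and on and (d -> (not d))
Before on := d -> d: (p -> d) and (d -> (not d))
Before skip: (p -> d) and (d -> (not d))
Answer: WP = (p -> d) and (d -> (not d))


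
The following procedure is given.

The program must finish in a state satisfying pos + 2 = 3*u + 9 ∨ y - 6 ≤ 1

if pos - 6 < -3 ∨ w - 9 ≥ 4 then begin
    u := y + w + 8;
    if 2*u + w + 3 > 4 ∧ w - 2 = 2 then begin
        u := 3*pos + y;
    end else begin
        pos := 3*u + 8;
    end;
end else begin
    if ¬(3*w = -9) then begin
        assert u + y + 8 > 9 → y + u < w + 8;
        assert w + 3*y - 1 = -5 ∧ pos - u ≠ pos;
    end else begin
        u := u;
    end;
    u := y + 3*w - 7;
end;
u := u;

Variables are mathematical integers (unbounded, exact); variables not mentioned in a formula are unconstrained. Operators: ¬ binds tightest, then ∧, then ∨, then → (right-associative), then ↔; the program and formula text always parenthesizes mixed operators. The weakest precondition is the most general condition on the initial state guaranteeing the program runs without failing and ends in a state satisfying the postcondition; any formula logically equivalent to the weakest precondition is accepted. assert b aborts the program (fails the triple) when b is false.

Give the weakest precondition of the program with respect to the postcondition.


Working backward. After the program, the postcondition pos + 2 = 3*u + 9 ∨ y - 6 ≤ 1 must hold; in canonical form it is pos = 3*u + 7 ∨ y ≤ 7.
Before u := u: pos = 3*u + 7 ∨ y ≤ 7
Then branch requires ((3*w + 2*y > -15 ∧ w = 4) → (8*pos + 3*y = -7 ∨ y ≤ 7)) ∧ ((¬(3*w + 2*y > -15 ∧ w = 4)) → y ≤ 7); else branch requires ((¬(3*w = -9)) → ((u + y > 1 → u + y < w + 8) ∧ w + 3*y = -4 ∧ u ≠ 0 ∧ (pos = 9*w + 3*y - 14 ∨ y ≤ 7))) ∧ (3*w = -9 → (pos = 9*w + 3*y - 14 ∨ y ≤ 7)).
Before the if: ((pos < 3 ∨ w ≥ 13) → (((3*w + 2*y > -15 ∧ w = 4) → (8*pos + 3*y = -7 ∨ y ≤ 7)) ∧ ((¬(3*w + 2*y > -15 ∧ w = 4)) → y ≤ 7))) ∧ ((¬(pos < 3 ∨ w ≥ 13)) → (((¬(3*w = -9)) → ((u + y > 1 → u + y < w + 8) ∧ w + 3*y = -4 ∧ u ≠ 0 ∧ (pos = 9*w + 3*y - 14 ∨ y ≤ 7))) ∧ (3*w = -9 → (pos = 9*w + 3*y - 14 ∨ y ≤ 7))))
Answer: WP = ((pos < 3 ∨ w ≥ 13) → (((3*w + 2*y > -15 ∧ w = 4) → (8*pos + 3*y = -7 ∨ y ≤ 7)) ∧ ((¬(3*w + 2*y > -15 ∧ w = 4)) → y ≤ 7))) ∧ ((¬(pos < 3 ∨ w ≥ 13)) → (((¬(3*w = -9)) → ((u + y > 1 → u + y < w + 8) ∧ w + 3*y = -4 ∧ u ≠ 0 ∧ (pos = 9*w + 3*y - 14 ∨ y ≤ 7))) ∧ (3*w = -9 → (pos = 9*w + 3*y - 14 ∨ y ≤ 7))))


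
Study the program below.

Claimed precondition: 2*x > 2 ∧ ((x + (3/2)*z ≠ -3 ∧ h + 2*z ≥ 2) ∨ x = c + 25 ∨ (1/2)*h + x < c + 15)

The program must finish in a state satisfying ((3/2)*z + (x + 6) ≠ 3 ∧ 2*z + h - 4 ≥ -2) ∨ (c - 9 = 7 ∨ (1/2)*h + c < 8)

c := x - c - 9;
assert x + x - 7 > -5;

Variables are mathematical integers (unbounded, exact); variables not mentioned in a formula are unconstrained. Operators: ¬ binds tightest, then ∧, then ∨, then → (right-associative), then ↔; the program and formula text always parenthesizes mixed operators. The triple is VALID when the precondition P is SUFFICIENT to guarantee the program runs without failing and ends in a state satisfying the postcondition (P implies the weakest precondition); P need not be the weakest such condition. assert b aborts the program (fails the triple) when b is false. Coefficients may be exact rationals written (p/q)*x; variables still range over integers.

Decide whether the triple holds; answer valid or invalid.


Working backward. After the program, the postcondition ((3/2)*z + (x + 6) ≠ 3 ∧ 2*z + h - 4 ≥ -2) ∨ (c - 9 = 7 ∨ (1/2)*h + c < 8) must hold; in canonical form it is (x + (3/2)*z ≠ -3 ∧ h + 2*z ≥ 2) ∨ c = 16 ∨ c + (1/2)*h < 8.
Before assert x + x - 7 > -5: 2*x > 2 ∧ ((x + (3/2)*z ≠ -3 ∧ h + 2*z ≥ 2) ∨ c = 16 ∨ c + (1/2)*h < 8)
Before c := x - c - 9: 2*x > 2 ∧ ((x + (3/2)*z ≠ -3 ∧ h + 2*z ≥ 2) ∨ x = c + 25 ∨ (1/2)*h + x < c + 17)
The weakest precondition is 2*x > 2 ∧ ((x + (3/2)*z ≠ -3 ∧ h + 2*z ≥ 2) ∨ x = c + 25 ∨ (1/2)*h + x < c + 17).
Check whether 2*x > 2 ∧ ((x + (3/2)*z ≠ -3 ∧ h + 2*z ≥ 2) ∨ x = c + 25 ∨ (1/2)*h + x < c + 15) implies it.
Every state satisfying the precondition satisfies the weakest precondition: the implication holds.
Answer: valid


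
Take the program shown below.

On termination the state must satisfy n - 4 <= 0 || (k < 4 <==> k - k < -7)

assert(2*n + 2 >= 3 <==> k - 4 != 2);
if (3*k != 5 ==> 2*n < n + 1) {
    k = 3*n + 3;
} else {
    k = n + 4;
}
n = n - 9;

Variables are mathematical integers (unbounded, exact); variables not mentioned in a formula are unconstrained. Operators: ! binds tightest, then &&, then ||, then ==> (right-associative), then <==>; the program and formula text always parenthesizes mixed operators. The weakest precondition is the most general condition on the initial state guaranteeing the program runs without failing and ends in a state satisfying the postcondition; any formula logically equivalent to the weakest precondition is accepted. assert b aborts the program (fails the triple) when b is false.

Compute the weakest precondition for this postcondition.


Working backward. After the program, the postcondition n - 4 <= 0 || (k < 4 <==> k - k < -7) must hold; in canonical form it is n <= 4 || (!(k < 4)).
Before n := n - 9: n <= 13 || (!(k < 4))
Then branch requires n <= 13 || (!(3*n < 1)); else branch requires n <= 13 || (!(n < 0)).
Before the if: ((3*k != 5 ==> n < 1) ==> (n <= 13 || (!(3*n < 1)))) && ((!(3*k != 5 ==> n < 1)) ==> (n <= 13 || (!(n < 0))))
Before assert 2*n + 2 >= 3 <==> k - 4 != 2: (2*n >= 1 <==> k != 6) && ((3*k != 5 ==> n < 1) ==> (n <= 13 || (!(3*n < 1)))) && ((!(3*k != 5 ==> n < 1)) ==> (n <= 13 || (!(n < 0))))
Answer: WP = (2*n >= 1 <==> k != 6) && ((3*k != 5 ==> n < 1) ==> (n <= 13 || (!(3*n < 1)))) && ((!(3*k != 5 ==> n < 1)) ==> (n <= 13 || (!(n < 0))))


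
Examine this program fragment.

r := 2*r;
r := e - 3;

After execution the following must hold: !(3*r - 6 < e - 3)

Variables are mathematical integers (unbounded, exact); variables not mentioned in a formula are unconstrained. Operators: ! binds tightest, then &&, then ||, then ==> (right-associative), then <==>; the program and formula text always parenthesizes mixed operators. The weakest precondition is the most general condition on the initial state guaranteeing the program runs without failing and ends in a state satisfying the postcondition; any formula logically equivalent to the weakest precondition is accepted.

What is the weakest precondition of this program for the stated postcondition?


Working backward. After the program, the postcondition !(3*r - 6 < e - 3) must hold; in canonical form it is !(3*r < e + 3).
Before r := e - 3: !(2*e < 12)
Before r := 2*r: !(2*e < 12)
Answer: WP = !(2*e < 12)


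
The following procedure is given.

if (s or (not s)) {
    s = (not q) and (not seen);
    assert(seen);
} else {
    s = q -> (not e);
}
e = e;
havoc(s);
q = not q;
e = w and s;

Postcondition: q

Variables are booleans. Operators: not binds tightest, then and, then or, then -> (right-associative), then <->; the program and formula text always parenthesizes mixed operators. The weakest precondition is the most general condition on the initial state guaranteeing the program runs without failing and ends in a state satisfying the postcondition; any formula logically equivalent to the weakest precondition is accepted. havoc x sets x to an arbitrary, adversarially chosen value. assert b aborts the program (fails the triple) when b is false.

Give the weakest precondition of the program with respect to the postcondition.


Working backward. After the program, q must hold.
Before e := w and s: q
Before q := not q: not q
Before havoc s: not q
Before e := e: not q
Then branch requires seen and (not q); else branch requires not q.
Before the if: seen and (not q)
Answer: WP = seen and (not q)


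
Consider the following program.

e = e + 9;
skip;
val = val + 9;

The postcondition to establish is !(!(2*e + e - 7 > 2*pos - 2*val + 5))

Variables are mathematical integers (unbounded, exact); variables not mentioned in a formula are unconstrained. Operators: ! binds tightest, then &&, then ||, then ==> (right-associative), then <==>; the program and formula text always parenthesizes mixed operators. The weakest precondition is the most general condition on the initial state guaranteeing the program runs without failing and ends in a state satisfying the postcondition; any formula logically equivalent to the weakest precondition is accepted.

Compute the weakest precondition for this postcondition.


Working backward. After the program, the postcondition !(!(2*e + e - 7 > 2*pos - 2*val + 5)) must hold; in canonical form it is 3*e + 2*val > 2*pos + 12.
Before val := val + 9: 3*e + 2*val > 2*pos - 6
Before skip: 3*e + 2*val > 2*pos - 6
Before e := e + 9: 3*e + 2*val > 2*pos - 33
Answer: WP = 3*e + 2*val > 2*pos - 33


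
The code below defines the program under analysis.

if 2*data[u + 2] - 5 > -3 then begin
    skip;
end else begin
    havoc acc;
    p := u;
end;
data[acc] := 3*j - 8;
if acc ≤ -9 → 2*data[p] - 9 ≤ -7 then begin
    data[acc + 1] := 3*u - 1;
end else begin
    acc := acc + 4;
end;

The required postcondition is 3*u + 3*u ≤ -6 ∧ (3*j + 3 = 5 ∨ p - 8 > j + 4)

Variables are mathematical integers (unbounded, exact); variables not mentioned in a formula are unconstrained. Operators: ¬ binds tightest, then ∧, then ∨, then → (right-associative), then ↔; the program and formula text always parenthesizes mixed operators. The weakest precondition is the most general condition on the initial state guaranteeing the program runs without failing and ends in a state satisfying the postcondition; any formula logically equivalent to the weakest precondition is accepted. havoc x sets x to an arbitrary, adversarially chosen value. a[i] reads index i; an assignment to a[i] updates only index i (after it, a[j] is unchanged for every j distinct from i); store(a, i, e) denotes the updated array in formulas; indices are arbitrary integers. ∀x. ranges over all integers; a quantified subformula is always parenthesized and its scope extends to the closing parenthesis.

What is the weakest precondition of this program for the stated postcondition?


Working backward. After the program, the postcondition 3*u + 3*u ≤ -6 ∧ (3*j + 3 = 5 ∨ p - 8 > j + 4) must hold; in canonical form it is 6*u ≤ -6 ∧ (3*j = 2 ∨ p > j + 12).
Then branch requires 6*u ≤ -6 ∧ (3*j = 2 ∨ p > j + 12); else branch requires 6*u ≤ -6 ∧ (3*j = 2 ∨ p > j + 12).
Before the if: ((acc ≤ -9 → 2*data[p] ≤ 2) → (6*u ≤ -6 ∧ (3*j = 2 ∨ p > j + 12))) ∧ ((¬(acc ≤ -9 → 2*data[p] ≤ 2)) → (6*u ≤ -6 ∧ (3*j = 2 ∨ p > j + 12)))
Before data[acc] := 3*j - 8: ((acc ≤ -9 → 2*store(data, acc, 3*j - 8)[p] ≤ 2) → (6*u ≤ -6 ∧ (3*j = 2 ∨ p > j + 12))) ∧ ((¬(acc ≤ -9 → 2*store(data, acc, 3*j - 8)[p] ≤ 2)) → (6*u ≤ -6 ∧ (3*j = 2 ∨ p > j + 12)))
Then branch requires ((acc ≤ -9 → 2*store(data, acc, 3*j - 8)[p] ≤ 2) → (6*u ≤ -6 ∧ (3*j = 2 ∨ p > j + 12))) ∧ ((¬(acc ≤ -9 → 2*store(data, acc, 3*j - 8)[p] ≤ 2)) → (6*u ≤ -6 ∧ (3*j = 2 ∨ p > j + 12))); else branch requires ∀acc_1. (((acc_1 ≤ -9 → 2*store(data, acc_1, 3*j - 8)[u] ≤ 2) → (6*u ≤ -6 ∧ (3*j = 2 ∨ u > j + 12))) ∧ ((¬(acc_1 ≤ -9 → 2*store(data, acc_1, 3*j - 8)[u] ≤ 2)) → (6*u ≤ -6 ∧ (3*j = 2 ∨ u > j + 12)))).
Before the if: (2*data[u + 2] > 2 → (((acc ≤ -9 → 2*store(data, acc, 3*j - 8)[p] ≤ 2) → (6*u ≤ -6 ∧ (3*j = 2 ∨ p > j + 12))) ∧ ((¬(acc ≤ -9 → 2*store(data, acc, 3*j - 8)[p] ≤ 2)) → (6*u ≤ -6 ∧ (3*j = 2 ∨ p > j + 12))))) ∧ ((¬(2*data[u + 2] > 2)) → (∀acc_1. (((acc_1 ≤ -9 → 2*store(data, acc_1, 3*j - 8)[u] ≤ 2) → (6*u ≤ -6 ∧ (3*j = 2 ∨ u > j + 12))) ∧ ((¬(acc_1 ≤ -9 → 2*store(data, acc_1, 3*j - 8)[u] ≤ 2)) → (6*u ≤ -6 ∧ (3*j = 2 ∨ u > j + 12))))))
Answer: WP = (2*data[u + 2] > 2 → (((acc ≤ -9 → 2*store(data, acc, 3*j - 8)[p] ≤ 2) → (6*u ≤ -6 ∧ (3*j = 2 ∨ p > j + 12))) ∧ ((¬(acc ≤ -9 → 2*store(data, acc, 3*j - 8)[p] ≤ 2)) → (6*u ≤ -6 ∧ (3*j = 2 ∨ p > j + 12))))) ∧ ((¬(2*data[u + 2] > 2)) → (∀acc_1. (((acc_1 ≤ -9 → 2*store(data, acc_1, 3*j - 8)[u] ≤ 2) → (6*u ≤ -6 ∧ (3*j = 2 ∨ u > j + 12))) ∧ ((¬(acc_1 ≤ -9 → 2*store(data, acc_1, 3*j - 8)[u] ≤ 2)) → (6*u ≤ -6 ∧ (3*j = 2 ∨ u > j + 12))))))


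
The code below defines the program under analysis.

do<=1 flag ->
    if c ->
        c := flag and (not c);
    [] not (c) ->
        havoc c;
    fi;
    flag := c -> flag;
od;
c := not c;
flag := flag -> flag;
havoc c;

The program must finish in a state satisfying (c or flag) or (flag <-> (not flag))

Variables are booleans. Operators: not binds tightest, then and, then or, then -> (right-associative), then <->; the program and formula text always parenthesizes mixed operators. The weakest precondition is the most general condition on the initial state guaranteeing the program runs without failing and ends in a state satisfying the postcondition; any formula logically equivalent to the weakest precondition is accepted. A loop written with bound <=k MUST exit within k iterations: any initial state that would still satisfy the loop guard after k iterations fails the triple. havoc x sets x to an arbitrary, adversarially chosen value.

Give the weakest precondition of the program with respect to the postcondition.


Working backward. After the program, the postcondition (c or flag) or (flag <-> (not flag)) must hold; in canonical form it is c or flag or (flag <-> (not flag)).
Before havoc c: flag or (flag <-> (not flag))
Before flag := flag -> flag: true
Before c := not c: true
Before the loop (bound <=1), unroll the exhaustion recursion (WP_0 = exit-now case; WP_j = one more guarded iteration, up to j = 1):
  WP_0: not flag
  WP_1: flag -> ((c -> (not ((flag and (not c)) -> flag))) and c)
So before the loop: flag -> ((c -> (not ((flag and (not c)) -> flag))) and c)
Answer: WP = flag -> ((c -> (not ((flag and (not c)) -> flag))) and c)


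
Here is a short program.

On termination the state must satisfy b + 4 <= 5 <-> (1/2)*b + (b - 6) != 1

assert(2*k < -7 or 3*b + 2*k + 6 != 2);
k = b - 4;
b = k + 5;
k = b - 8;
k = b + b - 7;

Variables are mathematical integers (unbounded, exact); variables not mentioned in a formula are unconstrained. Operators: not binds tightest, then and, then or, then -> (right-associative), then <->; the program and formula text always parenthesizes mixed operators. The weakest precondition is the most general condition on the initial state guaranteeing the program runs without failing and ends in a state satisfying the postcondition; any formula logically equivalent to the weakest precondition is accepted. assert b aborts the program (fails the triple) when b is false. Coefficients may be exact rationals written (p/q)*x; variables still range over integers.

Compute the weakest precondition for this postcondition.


Working backward. After the program, the postcondition b + 4 <= 5 <-> (1/2)*b + (b - 6) != 1 must hold; in canonical form it is b <= 1 <-> (3/2)*b != 7.
Before k := b + b - 7: b <= 1 <-> (3/2)*b != 7
Before k := b - 8: b <= 1 <-> (3/2)*b != 7
Before b := k + 5: k <= -4 <-> (3/2)*k != -1/2
Before k := b - 4: b <= 0 <-> (3/2)*b != 11/2
Before assert 2*k < -7 or 3*b + 2*k + 6 != 2: (2*k < -7 or 3*b + 2*k != -4) and (b <= 0 <-> (3/2)*b != 11/2)
Answer: WP = (2*k < -7 or 3*b + 2*k != -4) and (b <= 0 <-> (3/2)*b != 11/2)


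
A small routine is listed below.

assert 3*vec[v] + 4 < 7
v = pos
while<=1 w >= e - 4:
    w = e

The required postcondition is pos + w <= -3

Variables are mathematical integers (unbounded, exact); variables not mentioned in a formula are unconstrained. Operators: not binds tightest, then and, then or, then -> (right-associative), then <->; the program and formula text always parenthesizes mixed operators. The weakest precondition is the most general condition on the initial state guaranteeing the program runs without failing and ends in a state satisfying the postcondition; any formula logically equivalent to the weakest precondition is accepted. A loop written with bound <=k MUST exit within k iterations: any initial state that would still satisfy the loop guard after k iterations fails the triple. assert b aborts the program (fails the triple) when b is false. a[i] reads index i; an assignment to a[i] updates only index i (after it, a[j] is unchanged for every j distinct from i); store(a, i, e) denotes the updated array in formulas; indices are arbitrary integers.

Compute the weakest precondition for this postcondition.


Working backward. After the program, pos + w <= -3 must hold.
Before the loop (bound <=1), unroll the exhaustion recursion (WP_0 = exit-now case; WP_j = one more guarded iteration, up to j = 1):
  WP_0: (not (w >= e - 4)) and pos + w <= -3
  WP_1: (not (w >= e - 4)) and ((not (w >= e - 4)) -> pos + w <= -3)
So before the loop: (not (w >= e - 4)) and ((not (w >= e - 4)) -> pos + w <= -3)
Before v := pos: (not (w >= e - 4)) and ((not (w >= e - 4)) -> pos + w <= -3)
Before assert 3*vec[v] + 4 < 7: 3*vec[v] < 3 and (not (w >= e - 4)) and ((not (w >= e - 4)) -> pos + w <= -3)
Answer: WP = 3*vec[v] < 3 and (not (w >= e - 4)) and ((not (w >= e - 4)) -> pos + w <= -3)


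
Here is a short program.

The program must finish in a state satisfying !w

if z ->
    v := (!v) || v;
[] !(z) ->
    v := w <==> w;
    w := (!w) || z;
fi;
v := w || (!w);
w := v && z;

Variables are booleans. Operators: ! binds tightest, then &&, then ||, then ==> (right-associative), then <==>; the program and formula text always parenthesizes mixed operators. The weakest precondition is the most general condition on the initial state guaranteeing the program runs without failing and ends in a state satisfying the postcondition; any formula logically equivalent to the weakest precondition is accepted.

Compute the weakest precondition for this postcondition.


Working backward. After the program, !w must hold.
Before w := v && z: !(v && z)
Before v := w || (!w): !z
Then branch requires !z; else branch requires !z.
Before the if: z ==> (!z)
Answer: WP = z ==> (!z)


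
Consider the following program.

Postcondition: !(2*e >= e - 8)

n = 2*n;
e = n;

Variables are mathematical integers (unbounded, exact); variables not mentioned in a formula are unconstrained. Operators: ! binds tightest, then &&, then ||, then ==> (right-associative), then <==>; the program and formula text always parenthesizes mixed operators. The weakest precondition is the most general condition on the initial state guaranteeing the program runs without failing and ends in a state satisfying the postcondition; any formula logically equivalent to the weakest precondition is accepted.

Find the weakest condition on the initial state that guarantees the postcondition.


Working backward. After the program, the postcondition !(2*e >= e - 8) must hold; in canonical form it is !(e >= -8).
Before e := n: !(n >= -8)
Before n := 2*n: !(2*n >= -8)
Answer: WP = !(2*n >= -8)


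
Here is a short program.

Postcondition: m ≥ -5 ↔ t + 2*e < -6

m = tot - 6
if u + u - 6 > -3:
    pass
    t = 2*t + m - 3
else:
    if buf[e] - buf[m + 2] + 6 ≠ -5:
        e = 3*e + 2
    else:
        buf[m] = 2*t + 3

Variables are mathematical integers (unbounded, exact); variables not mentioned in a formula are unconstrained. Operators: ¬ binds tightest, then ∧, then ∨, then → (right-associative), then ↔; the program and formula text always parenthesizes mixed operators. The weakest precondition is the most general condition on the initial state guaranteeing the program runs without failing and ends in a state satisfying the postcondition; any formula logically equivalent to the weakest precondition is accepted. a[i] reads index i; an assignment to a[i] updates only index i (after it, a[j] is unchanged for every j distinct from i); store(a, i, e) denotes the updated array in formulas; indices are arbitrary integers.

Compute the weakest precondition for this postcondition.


Working backward. After the program, the postcondition m ≥ -5 ↔ t + 2*e < -6 must hold; in canonical form it is m ≥ -5 ↔ 2*e + t < -6.
Then branch requires m ≥ -5 ↔ 2*e + m + 2*t < -3; else branch requires (buf[e] ≠ buf[m + 2] - 11 → (m ≥ -5 ↔ 6*e + t < -10)) ∧ ((¬(buf[e] ≠ buf[m + 2] - 11)) → (m ≥ -5 ↔ 2*e + t < -6)).
Before the if: (2*u > 3 → (m ≥ -5 ↔ 2*e + m + 2*t < -3)) ∧ ((¬(2*u > 3)) → ((buf[e] ≠ buf[m + 2] - 11 → (m ≥ -5 ↔ 6*e + t < -10)) ∧ ((¬(buf[e] ≠ buf[m + 2] - 11)) → (m ≥ -5 ↔ 2*e + t < -6))))
Before m := tot - 6: (2*u > 3 → (tot ≥ 1 ↔ 2*e + 2*t + tot < 3)) ∧ ((¬(2*u > 3)) → ((buf[e] ≠ buf[tot - 4] - 11 → (tot ≥ 1 ↔ 6*e + t < -10)) ∧ ((¬(buf[e] ≠ buf[tot - 4] - 11)) → (tot ≥ 1 ↔ 2*e + t < -6))))
Answer: WP = (2*u > 3 → (tot ≥ 1 ↔ 2*e + 2*t + tot < 3)) ∧ ((¬(2*u > 3)) → ((buf[e] ≠ buf[tot - 4] - 11 → (tot ≥ 1 ↔ 6*e + t < -10)) ∧ ((¬(buf[e] ≠ buf[tot - 4] - 11)) → (tot ≥ 1 ↔ 2*e + t < -6))))


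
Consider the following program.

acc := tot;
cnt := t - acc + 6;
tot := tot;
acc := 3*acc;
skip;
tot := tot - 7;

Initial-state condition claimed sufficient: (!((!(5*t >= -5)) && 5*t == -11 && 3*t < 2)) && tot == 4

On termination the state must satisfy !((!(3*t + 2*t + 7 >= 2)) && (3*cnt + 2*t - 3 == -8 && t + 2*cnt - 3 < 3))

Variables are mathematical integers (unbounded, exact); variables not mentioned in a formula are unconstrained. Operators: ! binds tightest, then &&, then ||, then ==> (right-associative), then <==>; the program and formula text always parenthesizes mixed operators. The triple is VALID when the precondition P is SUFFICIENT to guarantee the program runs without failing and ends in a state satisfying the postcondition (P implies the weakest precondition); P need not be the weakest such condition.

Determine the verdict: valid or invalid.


Working backward. After the program, the postcondition !((!(3*t + 2*t + 7 >= 2)) && (3*cnt + 2*t - 3 == -8 && t + 2*cnt - 3 < 3)) must hold; in canonical form it is !((!(5*t >= -5)) && 3*cnt + 2*t == -5 && 2*cnt + t < 6).
Before tot := tot - 7: !((!(5*t >= -5)) && 3*cnt + 2*t == -5 && 2*cnt + t < 6)
Before skip: !((!(5*t >= -5)) && 3*cnt + 2*t == -5 && 2*cnt + t < 6)
Before acc := 3*acc: !((!(5*t >= -5)) && 3*cnt + 2*t == -5 && 2*cnt + t < 6)
Before tot := tot: !((!(5*t >= -5)) && 3*cnt + 2*t == -5 && 2*cnt + t < 6)
Before cnt := t - acc + 6: !((!(5*t >= -5)) && 5*t == 3*acc - 23 && 3*t < 2*acc - 6)
Before acc := tot: !((!(5*t >= -5)) && 5*t == 3*tot - 23 && 3*t < 2*tot - 6)
The weakest precondition is !((!(5*t >= -5)) && 5*t == 3*tot - 23 && 3*t < 2*tot - 6).
Check whether (!((!(5*t >= -5)) && 5*t == -11 && 3*t < 2)) && tot == 4 implies it.
Every state satisfying the precondition satisfies the weakest precondition: the implication holds.
Answer: valid


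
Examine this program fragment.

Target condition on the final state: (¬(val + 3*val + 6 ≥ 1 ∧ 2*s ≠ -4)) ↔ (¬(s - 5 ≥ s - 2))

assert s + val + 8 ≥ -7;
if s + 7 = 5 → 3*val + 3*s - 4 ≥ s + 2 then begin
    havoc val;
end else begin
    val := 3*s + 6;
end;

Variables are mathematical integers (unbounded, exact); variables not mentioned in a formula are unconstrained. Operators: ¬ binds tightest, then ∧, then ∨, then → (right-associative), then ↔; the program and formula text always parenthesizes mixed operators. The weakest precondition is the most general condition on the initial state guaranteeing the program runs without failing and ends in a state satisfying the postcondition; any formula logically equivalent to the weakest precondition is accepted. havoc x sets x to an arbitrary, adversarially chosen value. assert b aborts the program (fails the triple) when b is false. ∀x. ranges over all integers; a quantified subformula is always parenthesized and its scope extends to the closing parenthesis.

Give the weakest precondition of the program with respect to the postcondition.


Working backward. After the program, the postcondition (¬(val + 3*val + 6 ≥ 1 ∧ 2*s ≠ -4)) ↔ (¬(s - 5 ≥ s - 2)) must hold; in canonical form it is ¬(4*val ≥ -5 ∧ 2*s ≠ -4).
Then branch requires ∀val_1. (¬(4*val_1 ≥ -5 ∧ 2*s ≠ -4)); else branch requires ¬(12*s ≥ -29 ∧ 2*s ≠ -4).
Before the if: ((s = -2 → 2*s + 3*val ≥ 6) → (∀val_1. (¬(4*val_1 ≥ -5 ∧ 2*s ≠ -4)))) ∧ ((¬(s = -2 → 2*s + 3*val ≥ 6)) → (¬(12*s ≥ -29 ∧ 2*s ≠ -4)))
Before assert s + val + 8 ≥ -7: s + val ≥ -15 ∧ ((s = -2 → 2*s + 3*val ≥ 6) → (∀val_1. (¬(4*val_1 ≥ -5 ∧ 2*s ≠ -4)))) ∧ ((¬(s = -2 → 2*s + 3*val ≥ 6)) → (¬(12*s ≥ -29 ∧ 2*s ≠ -4)))
Answer: WP = s + val ≥ -15 ∧ ((s = -2 → 2*s + 3*val ≥ 6) → (∀val_1. (¬(4*val_1 ≥ -5 ∧ 2*s ≠ -4)))) ∧ ((¬(s = -2 → 2*s + 3*val ≥ 6)) → (¬(12*s ≥ -29 ∧ 2*s ≠ -4)))


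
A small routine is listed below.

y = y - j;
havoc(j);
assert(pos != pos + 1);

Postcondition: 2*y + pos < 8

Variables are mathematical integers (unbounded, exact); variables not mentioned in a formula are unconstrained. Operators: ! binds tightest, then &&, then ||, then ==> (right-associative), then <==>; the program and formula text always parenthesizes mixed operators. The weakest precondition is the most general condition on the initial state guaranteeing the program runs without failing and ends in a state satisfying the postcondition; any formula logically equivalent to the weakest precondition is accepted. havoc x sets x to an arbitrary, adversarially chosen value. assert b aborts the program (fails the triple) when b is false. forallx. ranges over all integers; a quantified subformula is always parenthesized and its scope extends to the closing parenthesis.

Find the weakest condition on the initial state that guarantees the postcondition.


Working backward. After the program, the postcondition 2*y + pos < 8 must hold; in canonical form it is pos + 2*y < 8.
Before assert pos != pos + 1: pos + 2*y < 8
Before havoc j: pos + 2*y < 8
Before y := y - j: pos + 2*y < 2*j + 8
Answer: WP = pos + 2*y < 2*j + 8


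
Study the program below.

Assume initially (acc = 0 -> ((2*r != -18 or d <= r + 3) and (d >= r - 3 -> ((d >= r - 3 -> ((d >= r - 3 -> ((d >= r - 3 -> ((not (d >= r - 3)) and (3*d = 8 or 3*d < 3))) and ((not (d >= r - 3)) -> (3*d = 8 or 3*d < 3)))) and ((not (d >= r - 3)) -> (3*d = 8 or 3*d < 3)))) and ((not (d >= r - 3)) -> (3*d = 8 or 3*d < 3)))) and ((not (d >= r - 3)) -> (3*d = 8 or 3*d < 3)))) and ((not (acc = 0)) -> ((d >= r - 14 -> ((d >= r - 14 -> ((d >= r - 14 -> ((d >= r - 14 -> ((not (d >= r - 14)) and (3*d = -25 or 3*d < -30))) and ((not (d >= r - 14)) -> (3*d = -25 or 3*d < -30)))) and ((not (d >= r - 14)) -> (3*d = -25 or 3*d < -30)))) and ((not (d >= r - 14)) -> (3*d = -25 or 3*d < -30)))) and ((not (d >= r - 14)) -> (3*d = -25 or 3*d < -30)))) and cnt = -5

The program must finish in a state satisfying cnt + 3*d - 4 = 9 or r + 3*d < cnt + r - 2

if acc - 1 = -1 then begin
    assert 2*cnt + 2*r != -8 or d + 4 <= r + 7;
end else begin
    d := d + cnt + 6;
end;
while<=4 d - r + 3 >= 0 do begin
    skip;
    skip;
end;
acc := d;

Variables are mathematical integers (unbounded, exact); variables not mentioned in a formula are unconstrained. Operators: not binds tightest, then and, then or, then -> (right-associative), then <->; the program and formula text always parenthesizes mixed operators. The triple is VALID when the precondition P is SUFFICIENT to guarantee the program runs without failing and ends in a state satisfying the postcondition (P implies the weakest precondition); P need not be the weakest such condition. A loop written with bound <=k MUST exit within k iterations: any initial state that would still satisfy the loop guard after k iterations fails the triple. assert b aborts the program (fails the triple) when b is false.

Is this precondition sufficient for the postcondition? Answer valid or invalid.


Working backward. After the program, the postcondition cnt + 3*d - 4 = 9 or r + 3*d < cnt + r - 2 must hold; in canonical form it is cnt + 3*d = 13 or 3*d < cnt - 2.
Before acc := d: cnt + 3*d = 13 or 3*d < cnt - 2
Before the loop (bound <=4), unroll the exhaustion recursion (WP_0 = exit-now case; WP_j = one more guarded iteration, up to j = 4):
  WP_0: (not (d >= r - 3)) and (cnt + 3*d = 13 or 3*d < cnt - 2)
  WP_1: (d >= r - 3 -> ((not (d >= r - 3)) and (cnt + 3*d = 13 or 3*d < cnt - 2))) and ((not (d >= r - 3)) -> (cnt + 3*d = 13 or 3*d < cnt - 2))
  WP_2: (d >= r - 3 -> ((d >= r - 3 -> ((not (d >= r - 3)) and (cnt + 3*d = 13 or 3*d < cnt - 2))) and ((not (d >= r - 3)) -> (cnt + 3*d = 13 or 3*d < cnt - 2)))) and ((not (d >= r - 3)) -> (cnt + 3*d = 13 or 3*d < cnt - 2))
  WP_3: (d >= r - 3 -> ((d >= r - 3 -> ((d >= r - 3 -> ((not (d >= r - 3)) and (cnt + 3*d = 13 or 3*d < cnt - 2))) and ((not (d >= r - 3)) -> (cnt + 3*d = 13 or 3*d < cnt - 2)))) and ((not (d >= r - 3)) -> (cnt + 3*d = 13 or 3*d < cnt - 2)))) and ((not (d >= r - 3)) -> (cnt + 3*d = 13 or 3*d < cnt - 2))
  WP_4: (d >= r - 3 -> ((d >= r - 3 -> ((d >= r - 3 -> ((d >= r - 3 -> ((not (d >= r - 3)) and (cnt + 3*d = 13 or 3*d < cnt - 2))) and ((not (d >= r - 3)) -> (cnt + 3*d = 13 or 3*d < cnt - 2)))) and ((not (d >= r - 3)) -> (cnt + 3*d = 13 or 3*d < cnt - 2)))) and ((not (d >= r - 3)) -> (cnt + 3*d = 13 or 3*d < cnt - 2)))) and ((not (d >= r - 3)) -> (cnt + 3*d = 13 or 3*d < cnt - 2))
So before the loop: (d >= r - 3 -> ((d >= r - 3 -> ((d >= r - 3 -> ((d >= r - 3 -> ((not (d >= r - 3)) and (cnt + 3*d = 13 or 3*d < cnt - 2))) and ((not (d >= r - 3)) -> (cnt + 3*d = 13 or 3*d < cnt - 2)))) and ((not (d >= r - 3)) -> (cnt + 3*d = 13 or 3*d < cnt - 2)))) and ((not (d >= r - 3)) -> (cnt + 3*d = 13 or 3*d < cnt - 2)))) and ((not (d >= r - 3)) -> (cnt + 3*d = 13 or 3*d < cnt - 2))
Then branch requires (2*cnt + 2*r != -8 or d <= r + 3) and (d >= r - 3 -> ((d >= r - 3 -> ((d >= r - 3 -> ((d >= r - 3 -> ((not (d >= r - 3)) and (cnt + 3*d = 13 or 3*d < cnt - 2))) and ((not (d >= r - 3)) -> (cnt + 3*d = 13 or 3*d < cnt - 2)))) and ((not (d >= r - 3)) -> (cnt + 3*d = 13 or 3*d < cnt - 2)))) and ((not (d >= r - 3)) -> (cnt + 3*d = 13 or 3*d < cnt - 2)))) and ((not (d >= r - 3)) -> (cnt + 3*d = 13 or 3*d < cnt - 2)); else branch requires (cnt + d >= r - 9 -> ((cnt + d >= r - 9 -> ((cnt + d >= r - 9 -> ((cnt + d >= r - 9 -> ((not (cnt + d >= r - 9)) and (4*cnt + 3*d = -5 or 2*cnt + 3*d < -20))) and ((not (cnt + d >= r - 9)) -> (4*cnt + 3*d = -5 or 2*cnt + 3*d < -20)))) and ((not (cnt + d >= r - 9)) -> (4*cnt + 3*d = -5 or 2*cnt + 3*d < -20)))) and ((not (cnt + d >= r - 9)) -> (4*cnt + 3*d = -5 or 2*cnt + 3*d < -20)))) and ((not (cnt + d >= r - 9)) -> (4*cnt + 3*d = -5 or 2*cnt + 3*d < -20)).
Before the if: (acc = 0 -> ((2*cnt + 2*r != -8 or d <= r + 3) and (d >= r - 3 -> ((d >= r - 3 -> ((d >= r - 3 -> ((d >= r - 3 -> ((not (d >= r - 3)) and (cnt + 3*d = 13 or 3*d < cnt - 2))) and ((not (d >= r - 3)) -> (cnt + 3*d = 13 or 3*d < cnt - 2)))) and ((not (d >= r - 3)) -> (cnt + 3*d = 13 or 3*d < cnt - 2)))) and ((not (d >= r - 3)) -> (cnt + 3*d = 13 or 3*d < cnt - 2)))) and ((not (d >= r - 3)) -> (cnt + 3*d = 13 or 3*d < cnt - 2)))) and ((not (acc = 0)) -> ((cnt + d >= r - 9 -> ((cnt + d >= r - 9 -> ((cnt + d >= r - 9 -> ((cnt + d >= r - 9 -> ((not (cnt + d >= r - 9)) and (4*cnt + 3*d = -5 or 2*cnt + 3*d < -20))) and ((not (cnt + d >= r - 9)) -> (4*cnt + 3*d = -5 or 2*cnt + 3*d < -20)))) and ((not (cnt + d >= r - 9)) -> (4*cnt + 3*d = -5 or 2*cnt + 3*d < -20)))) and ((not (cnt + d >= r - 9)) -> (4*cnt + 3*d = -5 or 2*cnt + 3*d < -20)))) and ((not (cnt + d >= r - 9)) -> (4*cnt + 3*d = -5 or 2*cnt + 3*d < -20))))
The weakest precondition is (acc = 0 -> ((2*cnt + 2*r != -8 or d <= r + 3) and (d >= r - 3 -> ((d >= r - 3 -> ((d >= r - 3 -> ((d >= r - 3 -> ((not (d >= r - 3)) and (cnt + 3*d = 13 or 3*d < cnt - 2))) and ((not (d >= r - 3)) -> (cnt + 3*d = 13 or 3*d < cnt - 2)))) and ((not (d >= r - 3)) -> (cnt + 3*d = 13 or 3*d < cnt - 2)))) and ((not (d >= r - 3)) -> (cnt + 3*d = 13 or 3*d < cnt - 2)))) and ((not (d >= r - 3)) -> (cnt + 3*d = 13 or 3*d < cnt - 2)))) and ((not (acc = 0)) -> ((cnt + d >= r - 9 -> ((cnt + d >= r - 9 -> ((cnt + d >= r - 9 -> ((cnt + d >= r - 9 -> ((not (cnt + d >= r - 9)) and (4*cnt + 3*d = -5 or 2*cnt + 3*d < -20))) and ((not (cnt + d >= r - 9)) -> (4*cnt + 3*d = -5 or 2*cnt + 3*d < -20)))) and ((not (cnt + d >= r - 9)) -> (4*cnt + 3*d = -5 or 2*cnt + 3*d < -20)))) and ((not (cnt + d >= r - 9)) -> (4*cnt + 3*d = -5 or 2*cnt + 3*d < -20)))) and ((not (cnt + d >= r - 9)) -> (4*cnt + 3*d = -5 or 2*cnt + 3*d < -20)))).
Check whether (acc = 0 -> ((2*r != -18 or d <= r + 3) and (d >= r - 3 -> ((d >= r - 3 -> ((d >= r - 3 -> ((d >= r - 3 -> ((not (d >= r - 3)) and (3*d = 8 or 3*d < 3))) and ((not (d >= r - 3)) -> (3*d = 8 or 3*d < 3)))) and ((not (d >= r - 3)) -> (3*d = 8 or 3*d < 3)))) and ((not (d >= r - 3)) -> (3*d = 8 or 3*d < 3)))) and ((not (d >= r - 3)) -> (3*d = 8 or 3*d < 3)))) and ((not (acc = 0)) -> ((d >= r - 14 -> ((d >= r - 14 -> ((d >= r - 14 -> ((d >= r - 14 -> ((not (d >= r - 14)) and (3*d = -25 or 3*d < -30))) and ((not (d >= r - 14)) -> (3*d = -25 or 3*d < -30)))) and ((not (d >= r - 14)) -> (3*d = -25 or 3*d < -30)))) and ((not (d >= r - 14)) -> (3*d = -25 or 3*d < -30)))) and ((not (d >= r - 14)) -> (3*d = -25 or 3*d < -30)))) and cnt = -5 implies it.
Countermodel: at the initial state acc = 0, cnt = -5, d = -2, r = 13, the precondition holds but the weakest precondition fails.
Answer: invalid


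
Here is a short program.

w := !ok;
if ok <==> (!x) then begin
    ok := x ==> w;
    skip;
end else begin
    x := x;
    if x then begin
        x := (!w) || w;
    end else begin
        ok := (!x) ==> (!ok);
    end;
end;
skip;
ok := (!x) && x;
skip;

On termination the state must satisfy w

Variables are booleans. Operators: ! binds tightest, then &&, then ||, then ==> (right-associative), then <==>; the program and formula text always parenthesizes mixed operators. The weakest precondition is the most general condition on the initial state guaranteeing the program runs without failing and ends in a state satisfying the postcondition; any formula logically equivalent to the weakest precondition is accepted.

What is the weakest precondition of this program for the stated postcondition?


Working backward. After the program, w must hold.
Before skip: w
Before ok := (!x) && x: w
Before skip: w
Then branch requires w; else branch requires (x ==> w) && ((!x) ==> w).
Before the if: ((ok <==> (!x)) ==> w) && ((!(ok <==> (!x))) ==> ((x ==> w) && ((!x) ==> w)))
Before w := !ok: ((ok <==> (!x)) ==> (!ok)) && ((!(ok <==> (!x))) ==> ((x ==> (!ok)) && ((!x) ==> (!ok))))
Answer: WP = ((ok <==> (!x)) ==> (!ok)) && ((!(ok <==> (!x))) ==> ((x ==> (!ok)) && ((!x) ==> (!ok))))


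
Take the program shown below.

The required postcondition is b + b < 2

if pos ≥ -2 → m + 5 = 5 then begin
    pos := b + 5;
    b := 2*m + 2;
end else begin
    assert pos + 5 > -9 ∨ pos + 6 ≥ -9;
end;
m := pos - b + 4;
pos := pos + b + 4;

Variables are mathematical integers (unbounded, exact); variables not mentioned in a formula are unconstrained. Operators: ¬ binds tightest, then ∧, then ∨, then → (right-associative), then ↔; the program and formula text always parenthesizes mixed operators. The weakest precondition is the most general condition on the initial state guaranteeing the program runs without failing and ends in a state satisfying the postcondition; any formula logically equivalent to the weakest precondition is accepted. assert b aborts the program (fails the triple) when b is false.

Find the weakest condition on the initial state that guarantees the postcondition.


Working backward. After the program, the postcondition b + b < 2 must hold; in canonical form it is 2*b < 2.
Before pos := pos + b + 4: 2*b < 2
Before m := pos - b + 4: 2*b < 2
Then branch requires 4*m < -2; else branch requires (pos > -14 ∨ pos ≥ -15) ∧ 2*b < 2.
Before the if: ((pos ≥ -2 → m = 0) → 4*m < -2) ∧ ((¬(pos ≥ -2 → m = 0)) → ((pos > -14 ∨ pos ≥ -15) ∧ 2*b < 2))
Answer: WP = ((pos ≥ -2 → m = 0) → 4*m < -2) ∧ ((¬(pos ≥ -2 → m = 0)) → ((pos > -14 ∨ pos ≥ -15) ∧ 2*b < 2))


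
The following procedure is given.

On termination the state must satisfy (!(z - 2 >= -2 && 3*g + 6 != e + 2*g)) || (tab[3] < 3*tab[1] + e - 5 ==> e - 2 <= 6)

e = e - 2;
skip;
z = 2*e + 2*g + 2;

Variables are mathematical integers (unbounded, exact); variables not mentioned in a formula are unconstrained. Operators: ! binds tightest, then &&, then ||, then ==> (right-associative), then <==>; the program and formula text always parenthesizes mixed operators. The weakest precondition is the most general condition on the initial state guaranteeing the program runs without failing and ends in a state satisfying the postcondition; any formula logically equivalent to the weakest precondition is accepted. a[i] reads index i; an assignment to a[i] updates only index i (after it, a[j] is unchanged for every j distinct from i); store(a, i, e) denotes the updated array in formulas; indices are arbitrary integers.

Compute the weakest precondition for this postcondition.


Working backward. After the program, the postcondition (!(z - 2 >= -2 && 3*g + 6 != e + 2*g)) || (tab[3] < 3*tab[1] + e - 5 ==> e - 2 <= 6) must hold; in canonical form it is (!(z >= 0 && g != e - 6)) || (tab[3] < 3*tab[1] + e - 5 ==> e <= 8).
Before z := 2*e + 2*g + 2: (!(2*e + 2*g >= -2 && g != e - 6)) || (tab[3] < 3*tab[1] + e - 5 ==> e <= 8)
Before skip: (!(2*e + 2*g >= -2 && g != e - 6)) || (tab[3] < 3*tab[1] + e - 5 ==> e <= 8)
Before e := e - 2: (!(2*e + 2*g >= 2 && g != e - 8)) || (tab[3] < 3*tab[1] + e - 7 ==> e <= 10)
Answer: WP = (!(2*e + 2*g >= 2 && g != e - 8)) || (tab[3] < 3*tab[1] + e - 7 ==> e <= 10)
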